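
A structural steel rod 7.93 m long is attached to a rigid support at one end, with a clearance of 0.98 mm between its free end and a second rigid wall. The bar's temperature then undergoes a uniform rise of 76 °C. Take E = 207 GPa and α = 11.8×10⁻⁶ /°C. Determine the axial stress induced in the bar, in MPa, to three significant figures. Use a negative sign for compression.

-160 MPa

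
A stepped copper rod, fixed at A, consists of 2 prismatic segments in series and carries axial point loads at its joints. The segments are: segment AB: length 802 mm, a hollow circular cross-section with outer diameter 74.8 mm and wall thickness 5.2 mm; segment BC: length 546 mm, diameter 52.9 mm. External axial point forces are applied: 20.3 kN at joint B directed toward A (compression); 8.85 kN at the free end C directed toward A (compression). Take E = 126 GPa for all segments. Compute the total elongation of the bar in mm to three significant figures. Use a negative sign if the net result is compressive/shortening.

-0.181 mm

Internal axial forces (sectioning from the free end, tension +): N_BC = -8.85 kN, N_AB = -29.15 kN.
A_AB = 1137 mm².
A_BC = 2198 mm².
δ_AB = -29150·802/(1137·126000) = -0.1632 mm
δ_BC = -8850·546/(2198·126000) = -0.01745 mm
δ = Σδ_i = -0.1806 mm.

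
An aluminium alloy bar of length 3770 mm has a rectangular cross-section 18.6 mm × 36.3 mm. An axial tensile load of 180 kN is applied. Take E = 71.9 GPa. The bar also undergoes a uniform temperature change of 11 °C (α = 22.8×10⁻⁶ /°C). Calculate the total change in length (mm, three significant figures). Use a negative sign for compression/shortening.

14.9 mm

A = 675.2 mm².
δ_mech = NL/(AE) = 180000·3770/(675.2·71900) = 13.98 mm.
δ_thermal = αLΔT = 22.8e-6·3770·11 = 0.9455 mm.
δ = δ_mech + δ_thermal = 14.92 mm.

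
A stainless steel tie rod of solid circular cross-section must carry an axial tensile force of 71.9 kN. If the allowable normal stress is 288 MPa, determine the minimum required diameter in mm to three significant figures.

Required area A ≥ P/σ_allow = 71900/288 = 249.7 mm².
For a solid circular section, d ≥ √(4A/π) = 17.83 mm.

17.8 mm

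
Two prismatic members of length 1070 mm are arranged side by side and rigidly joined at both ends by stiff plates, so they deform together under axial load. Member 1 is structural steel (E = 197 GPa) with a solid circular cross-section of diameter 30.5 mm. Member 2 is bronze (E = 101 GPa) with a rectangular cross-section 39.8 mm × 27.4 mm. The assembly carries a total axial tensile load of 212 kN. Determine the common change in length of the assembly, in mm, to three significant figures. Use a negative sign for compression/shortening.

A_1 = 730.6 mm².
A_2 = 1091 mm².
Equal strain + equilibrium ⇒ each member carries load in proportion to AE: A₁E₁ = 143900000 N, A₂E₂ = 110100000 N, ΣAE = 254100000 N.
δ = PL/ΣAE = 212000·1070/254100000 = 0.8928 mm.

0.893 mm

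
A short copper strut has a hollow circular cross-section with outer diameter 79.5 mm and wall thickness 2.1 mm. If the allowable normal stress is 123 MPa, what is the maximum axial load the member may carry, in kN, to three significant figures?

A = 510.6 mm².
P_max = σ_allow · A = 123 · 510.6 = 62810 N = 62.81 kN.

62.8 kN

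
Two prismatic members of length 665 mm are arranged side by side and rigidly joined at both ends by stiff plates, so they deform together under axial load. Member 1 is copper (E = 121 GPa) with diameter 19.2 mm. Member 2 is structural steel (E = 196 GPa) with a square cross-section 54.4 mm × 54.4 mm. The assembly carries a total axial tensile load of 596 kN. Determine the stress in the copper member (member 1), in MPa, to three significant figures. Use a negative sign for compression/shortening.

117 MPa

A_1 = 289.5 mm².
A_2 = 2959 mm².
Equal strain + equilibrium ⇒ each member carries load in proportion to AE: A₁E₁ = 35030000 N, A₂E₂ = 580000000 N, ΣAE = 615100000 N.
σ₁ = P·E₁/ΣAE = 596000·121000/615100000 = 117.2 MPa.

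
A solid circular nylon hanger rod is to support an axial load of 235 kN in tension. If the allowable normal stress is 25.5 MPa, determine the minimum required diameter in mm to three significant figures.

Required area A ≥ P/σ_allow = 235000/25.5 = 9216 mm².
For a solid circular section, d ≥ √(4A/π) = 108.3 mm.

108 mm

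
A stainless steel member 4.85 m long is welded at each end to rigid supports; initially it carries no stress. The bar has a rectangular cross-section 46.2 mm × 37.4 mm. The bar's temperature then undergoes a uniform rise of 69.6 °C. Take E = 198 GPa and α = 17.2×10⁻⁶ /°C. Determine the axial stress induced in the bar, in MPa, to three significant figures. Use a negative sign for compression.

-237 MPa

Free thermal expansion αLΔT = 17.2e-6 · 4850 · 69.6 = 5.806 mm.
The walls impose strain ε = −(5.806)/4850 = -1.1971e-03; σ = Eε = 198000 · -1.1971e-03 = -237 MPa.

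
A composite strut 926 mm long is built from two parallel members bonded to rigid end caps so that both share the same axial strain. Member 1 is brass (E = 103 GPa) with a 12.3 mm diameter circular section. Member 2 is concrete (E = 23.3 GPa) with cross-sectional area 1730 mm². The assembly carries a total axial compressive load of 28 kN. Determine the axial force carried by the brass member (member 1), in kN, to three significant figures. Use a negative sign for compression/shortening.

A_1 = 118.8 mm².
Equal strain + equilibrium ⇒ each member carries load in proportion to AE: A₁E₁ = 12240000 N, A₂E₂ = 40310000 N, ΣAE = 52550000 N.
F₁ = P·A₁E₁/ΣAE = -28000·12240000/52550000 = -6521 N.

-6.52 kN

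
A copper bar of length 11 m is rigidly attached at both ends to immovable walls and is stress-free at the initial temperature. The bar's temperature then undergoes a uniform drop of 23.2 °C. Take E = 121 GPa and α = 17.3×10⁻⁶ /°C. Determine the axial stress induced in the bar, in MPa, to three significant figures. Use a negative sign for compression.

48.6 MPa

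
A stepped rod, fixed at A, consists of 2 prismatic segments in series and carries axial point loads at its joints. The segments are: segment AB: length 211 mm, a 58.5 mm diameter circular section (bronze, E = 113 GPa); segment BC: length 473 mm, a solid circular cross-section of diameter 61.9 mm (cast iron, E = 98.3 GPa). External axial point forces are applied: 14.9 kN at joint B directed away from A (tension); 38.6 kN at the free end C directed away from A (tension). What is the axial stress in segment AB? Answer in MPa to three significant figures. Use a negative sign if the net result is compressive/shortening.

19.9 MPa

Internal axial forces (sectioning from the free end, tension +): N_BC = 38.6 kN, N_AB = 53.5 kN.
A_AB = 2688 mm².
σ_AB = N_AB/A_AB = 53500/2688 = 19.9 MPa.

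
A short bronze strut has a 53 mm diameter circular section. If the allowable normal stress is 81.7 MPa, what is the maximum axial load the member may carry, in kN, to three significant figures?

180 kN

A = 2206 mm².
P_max = σ_allow · A = 81.7 · 2206 = 180200 N = 180.2 kN.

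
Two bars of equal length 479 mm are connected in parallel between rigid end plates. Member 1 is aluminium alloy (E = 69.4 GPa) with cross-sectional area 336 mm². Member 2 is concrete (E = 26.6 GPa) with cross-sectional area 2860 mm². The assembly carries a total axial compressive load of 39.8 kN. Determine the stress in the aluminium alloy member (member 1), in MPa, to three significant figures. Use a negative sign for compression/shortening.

Equal strain + equilibrium ⇒ each member carries load in proportion to AE: A₁E₁ = 23320000 N, A₂E₂ = 76080000 N, ΣAE = 99390000 N.
σ₁ = P·E₁/ΣAE = -39800·69400/99390000 = -27.79 MPa.

-27.8 MPa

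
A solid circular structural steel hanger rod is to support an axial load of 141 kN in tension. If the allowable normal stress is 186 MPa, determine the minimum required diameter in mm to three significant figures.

31.1 mm

Required area A ≥ P/σ_allow = 141000/186 = 758.1 mm².
For a solid circular section, d ≥ √(4A/π) = 31.07 mm.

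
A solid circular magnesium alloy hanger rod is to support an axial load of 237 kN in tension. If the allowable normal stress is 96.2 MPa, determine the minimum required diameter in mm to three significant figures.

Required area A ≥ P/σ_allow = 237000/96.2 = 2464 mm².
For a solid circular section, d ≥ √(4A/π) = 56.01 mm.

56.0 mm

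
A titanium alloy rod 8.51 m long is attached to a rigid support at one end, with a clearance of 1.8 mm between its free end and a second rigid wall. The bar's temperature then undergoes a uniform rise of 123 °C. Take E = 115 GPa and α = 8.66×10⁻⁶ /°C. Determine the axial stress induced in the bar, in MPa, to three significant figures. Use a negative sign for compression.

Free thermal expansion αLΔT = 8.66e-6 · 8510 · 123 = 9.065 mm.
The walls engage after the gap closes; constrained expansion = 9.065 − 1.8 = 7.265 mm.
The walls impose strain ε = −(7.265)/8510 = -8.5366e-04; σ = Eε = 115000 · -8.5366e-04 = -98.17 MPa.

-98.2 MPa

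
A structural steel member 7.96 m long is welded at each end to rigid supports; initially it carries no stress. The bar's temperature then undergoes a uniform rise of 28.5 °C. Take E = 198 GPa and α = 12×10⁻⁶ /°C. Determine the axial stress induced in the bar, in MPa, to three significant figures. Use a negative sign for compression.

-67.7 MPa

Free thermal expansion αLΔT = 12e-6 · 7960 · 28.5 = 2.722 mm.
The walls impose strain ε = −(2.722)/7960 = -3.4200e-04; σ = Eε = 198000 · -3.4200e-04 = -67.72 MPa.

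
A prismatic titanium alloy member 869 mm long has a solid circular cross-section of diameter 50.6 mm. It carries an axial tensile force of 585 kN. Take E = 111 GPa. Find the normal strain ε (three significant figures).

0.00262

A = 2011 mm².
σ = N/A = 290.9 MPa; ε = σ/E = 290.9/111000 = 2.621e-03.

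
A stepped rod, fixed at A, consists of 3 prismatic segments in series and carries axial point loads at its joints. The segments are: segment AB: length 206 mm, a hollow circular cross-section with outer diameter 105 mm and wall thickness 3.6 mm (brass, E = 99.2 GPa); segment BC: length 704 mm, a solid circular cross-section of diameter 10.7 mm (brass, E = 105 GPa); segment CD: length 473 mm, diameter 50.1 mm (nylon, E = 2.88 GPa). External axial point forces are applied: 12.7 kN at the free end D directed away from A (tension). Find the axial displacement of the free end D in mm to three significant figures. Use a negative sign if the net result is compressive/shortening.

2.03 mm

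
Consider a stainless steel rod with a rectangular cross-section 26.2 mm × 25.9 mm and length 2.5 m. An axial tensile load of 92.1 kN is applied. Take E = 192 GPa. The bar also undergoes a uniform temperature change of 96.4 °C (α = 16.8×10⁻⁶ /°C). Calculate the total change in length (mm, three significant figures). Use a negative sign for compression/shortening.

A = 678.6 mm².
δ_mech = NL/(AE) = 92100·2500/(678.6·192000) = 1.767 mm.
δ_thermal = αLΔT = 16.8e-6·2500·96.4 = 4.049 mm.
δ = δ_mech + δ_thermal = 5.816 mm.

5.82 mm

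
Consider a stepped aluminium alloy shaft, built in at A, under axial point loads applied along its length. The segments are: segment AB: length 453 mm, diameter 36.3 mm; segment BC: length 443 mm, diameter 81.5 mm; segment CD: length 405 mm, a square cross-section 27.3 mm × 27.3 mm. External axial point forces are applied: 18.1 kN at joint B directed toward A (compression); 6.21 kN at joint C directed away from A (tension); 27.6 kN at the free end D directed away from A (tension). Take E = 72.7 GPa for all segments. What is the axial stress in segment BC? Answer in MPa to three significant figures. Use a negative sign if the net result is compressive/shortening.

Internal axial forces (sectioning from the free end, tension +): N_CD = 27.6 kN, N_BC = 33.81 kN, N_AB = 15.71 kN.
A_BC = 5217 mm².
σ_BC = N_BC/A_BC = 33810/5217 = 6.481 MPa.

6.48 MPa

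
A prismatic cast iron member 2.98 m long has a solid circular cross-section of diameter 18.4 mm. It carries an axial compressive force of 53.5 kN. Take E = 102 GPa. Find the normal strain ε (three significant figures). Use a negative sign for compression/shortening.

-0.00197

A = 265.9 mm².
σ = N/A = -201.2 MPa; ε = σ/E = -201.2/102000 = -1.973e-03.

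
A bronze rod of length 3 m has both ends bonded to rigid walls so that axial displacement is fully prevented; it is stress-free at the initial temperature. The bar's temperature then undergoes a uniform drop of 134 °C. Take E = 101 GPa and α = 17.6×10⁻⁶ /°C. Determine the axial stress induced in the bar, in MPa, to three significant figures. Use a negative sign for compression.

Free thermal expansion αLΔT = 17.6e-6 · 3000 · -134 = -7.075 mm.
The walls impose strain ε = −(-7.075)/3000 = 2.3584e-03; σ = Eε = 101000 · 2.3584e-03 = 238.2 MPa.

238 MPa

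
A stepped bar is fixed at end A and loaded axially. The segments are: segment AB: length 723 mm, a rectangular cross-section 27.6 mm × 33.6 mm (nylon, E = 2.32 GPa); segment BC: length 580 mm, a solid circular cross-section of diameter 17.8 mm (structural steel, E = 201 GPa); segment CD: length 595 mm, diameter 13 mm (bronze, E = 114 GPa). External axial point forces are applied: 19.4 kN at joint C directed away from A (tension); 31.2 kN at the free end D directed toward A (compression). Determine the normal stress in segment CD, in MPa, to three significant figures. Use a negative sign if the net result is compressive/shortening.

-235 MPa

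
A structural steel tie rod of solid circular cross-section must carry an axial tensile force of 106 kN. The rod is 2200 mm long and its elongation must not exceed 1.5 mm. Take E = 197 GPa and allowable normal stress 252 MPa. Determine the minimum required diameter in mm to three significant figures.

Required area A ≥ P/σ_allow = 106000/252 = 420.6 mm².
For a solid circular section, d ≥ √(4A/π) = 23.14 mm.
Elongation limit: A ≥ PL/(Eδ_allow) = 106000·2200/(197000·1.5) = 789.2 mm² ⇒ d ≥ 31.7 mm.
The elongation limit governs.

31.7 mm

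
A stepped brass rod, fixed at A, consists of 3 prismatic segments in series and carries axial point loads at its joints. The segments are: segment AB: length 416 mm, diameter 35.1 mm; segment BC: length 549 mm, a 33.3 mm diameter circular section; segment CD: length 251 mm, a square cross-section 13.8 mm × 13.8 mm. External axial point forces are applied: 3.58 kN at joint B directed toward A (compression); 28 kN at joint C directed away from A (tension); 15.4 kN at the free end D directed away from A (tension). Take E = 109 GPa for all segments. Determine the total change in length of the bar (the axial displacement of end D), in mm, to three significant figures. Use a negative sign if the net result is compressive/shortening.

Internal axial forces (sectioning from the free end, tension +): N_CD = 15.4 kN, N_BC = 43.4 kN, N_AB = 39.82 kN.
A_AB = 967.6 mm².
A_BC = 870.9 mm².
A_CD = 190.4 mm².
δ_AB = 39820·416/(967.6·109000) = 0.1571 mm
δ_BC = 43400·549/(870.9·109000) = 0.251 mm
δ_CD = 15400·251/(190.4·109000) = 0.1862 mm
δ = Σδ_i = 0.5943 mm.

0.594 mm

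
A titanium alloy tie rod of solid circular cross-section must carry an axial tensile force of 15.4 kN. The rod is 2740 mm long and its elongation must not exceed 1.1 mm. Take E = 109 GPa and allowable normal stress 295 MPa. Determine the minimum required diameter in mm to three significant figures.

Required area A ≥ P/σ_allow = 15400/295 = 52.2 mm².
For a solid circular section, d ≥ √(4A/π) = 8.153 mm.
Elongation limit: A ≥ PL/(Eδ_allow) = 15400·2740/(109000·1.1) = 351.9 mm² ⇒ d ≥ 21.17 mm.
The elongation limit governs.

21.2 mm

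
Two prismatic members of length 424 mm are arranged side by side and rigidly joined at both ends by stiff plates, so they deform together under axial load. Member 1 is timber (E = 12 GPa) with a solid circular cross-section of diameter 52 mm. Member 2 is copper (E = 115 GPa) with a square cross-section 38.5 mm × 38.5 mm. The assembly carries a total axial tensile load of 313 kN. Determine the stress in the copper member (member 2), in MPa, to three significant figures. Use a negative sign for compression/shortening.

184 MPa

A_1 = 2124 mm².
A_2 = 1482 mm².
Equal strain + equilibrium ⇒ each member carries load in proportion to AE: A₁E₁ = 25480000 N, A₂E₂ = 170500000 N, ΣAE = 195900000 N.
σ₂ = P·E₂/ΣAE = 313000·115000/195900000 = 183.7 MPa.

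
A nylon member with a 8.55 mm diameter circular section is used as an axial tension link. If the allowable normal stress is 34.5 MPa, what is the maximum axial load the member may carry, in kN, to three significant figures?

1.98 kN

A = 57.41 mm².
P_max = σ_allow · A = 34.5 · 57.41 = 1981 N = 1.981 kN.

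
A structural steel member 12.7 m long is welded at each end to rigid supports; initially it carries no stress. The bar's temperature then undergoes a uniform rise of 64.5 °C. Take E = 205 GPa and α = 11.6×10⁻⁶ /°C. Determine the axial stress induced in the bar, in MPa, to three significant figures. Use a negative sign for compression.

Free thermal expansion αLΔT = 11.6e-6 · 12700 · 64.5 = 9.502 mm.
The walls impose strain ε = −(9.502)/12700 = -7.4820e-04; σ = Eε = 205000 · -7.4820e-04 = -153.4 MPa.

-153 MPa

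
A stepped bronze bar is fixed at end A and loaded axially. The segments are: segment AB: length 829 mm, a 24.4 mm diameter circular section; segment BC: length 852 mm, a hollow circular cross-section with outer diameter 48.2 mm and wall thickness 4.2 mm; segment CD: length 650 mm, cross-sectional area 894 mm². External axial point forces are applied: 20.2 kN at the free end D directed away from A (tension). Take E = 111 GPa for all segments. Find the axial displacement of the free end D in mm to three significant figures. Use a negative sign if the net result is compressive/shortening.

0.722 mm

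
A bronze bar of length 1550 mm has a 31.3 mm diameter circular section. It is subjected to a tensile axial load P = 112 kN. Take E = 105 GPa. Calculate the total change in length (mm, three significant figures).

2.15 mm

A = 769.4 mm².
δ_mech = NL/(AE) = 112000·1550/(769.4·105000) = 2.149 mm.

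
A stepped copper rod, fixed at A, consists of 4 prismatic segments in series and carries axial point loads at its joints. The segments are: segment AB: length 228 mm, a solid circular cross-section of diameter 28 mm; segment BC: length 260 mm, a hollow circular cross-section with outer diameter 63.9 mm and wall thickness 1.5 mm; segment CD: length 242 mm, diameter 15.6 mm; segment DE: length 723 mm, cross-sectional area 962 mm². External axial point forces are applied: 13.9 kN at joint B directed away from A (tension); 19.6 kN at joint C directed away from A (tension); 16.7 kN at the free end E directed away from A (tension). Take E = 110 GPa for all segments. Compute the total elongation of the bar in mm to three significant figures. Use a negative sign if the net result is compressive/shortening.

0.767 mm

Internal axial forces (sectioning from the free end, tension +): N_DE = 16.7 kN, N_CD = 16.7 kN, N_BC = 36.3 kN, N_AB = 50.2 kN.
A_AB = 615.8 mm².
A_BC = 294.1 mm².
A_CD = 191.1 mm².
δ_AB = 50200·228/(615.8·110000) = 0.169 mm
δ_BC = 36300·260/(294.1·110000) = 0.2918 mm
δ_CD = 16700·242/(191.1·110000) = 0.1922 mm
δ_DE = 16700·723/(962·110000) = 0.1141 mm
δ = Σδ_i = 0.7671 mm.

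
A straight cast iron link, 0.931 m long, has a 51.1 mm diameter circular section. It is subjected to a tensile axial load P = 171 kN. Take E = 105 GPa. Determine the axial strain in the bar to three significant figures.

7.94e-04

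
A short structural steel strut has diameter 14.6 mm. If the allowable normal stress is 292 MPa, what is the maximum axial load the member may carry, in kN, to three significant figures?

48.9 kN

A = 167.4 mm².
P_max = σ_allow · A = 292 · 167.4 = 48890 N = 48.89 kN.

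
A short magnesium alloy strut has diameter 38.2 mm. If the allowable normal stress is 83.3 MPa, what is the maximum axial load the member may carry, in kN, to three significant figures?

95.5 kN

A = 1146 mm².
P_max = σ_allow · A = 83.3 · 1146 = 95470 N = 95.47 kN.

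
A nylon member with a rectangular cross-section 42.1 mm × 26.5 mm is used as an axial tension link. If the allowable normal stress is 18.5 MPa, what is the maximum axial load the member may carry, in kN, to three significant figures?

20.6 kN

A = 1116 mm².
P_max = σ_allow · A = 18.5 · 1116 = 20640 N = 20.64 kN.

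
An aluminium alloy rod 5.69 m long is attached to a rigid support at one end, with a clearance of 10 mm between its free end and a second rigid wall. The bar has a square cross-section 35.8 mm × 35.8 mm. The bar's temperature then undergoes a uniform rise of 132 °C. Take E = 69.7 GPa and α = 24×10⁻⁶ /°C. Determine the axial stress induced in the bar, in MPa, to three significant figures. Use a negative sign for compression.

-98.3 MPa

Free thermal expansion αLΔT = 24e-6 · 5690 · 132 = 18.03 mm.
The walls engage after the gap closes; constrained expansion = 18.03 − 10 = 8.026 mm.
The walls impose strain ε = −(8.026)/5690 = -1.4105e-03; σ = Eε = 69700 · -1.4105e-03 = -98.31 MPa.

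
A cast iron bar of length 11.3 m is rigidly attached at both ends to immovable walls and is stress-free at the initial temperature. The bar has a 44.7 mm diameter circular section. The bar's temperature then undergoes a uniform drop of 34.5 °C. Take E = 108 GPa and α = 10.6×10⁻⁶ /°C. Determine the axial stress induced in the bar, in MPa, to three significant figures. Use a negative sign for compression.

Free thermal expansion αLΔT = 10.6e-6 · 11300 · -34.5 = -4.132 mm.
The walls impose strain ε = −(-4.132)/11300 = 3.6570e-04; σ = Eε = 108000 · 3.6570e-04 = 39.5 MPa.

39.5 MPa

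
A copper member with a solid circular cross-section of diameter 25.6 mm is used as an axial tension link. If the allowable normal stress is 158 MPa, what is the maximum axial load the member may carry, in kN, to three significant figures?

A = 514.7 mm².
P_max = σ_allow · A = 158 · 514.7 = 81330 N = 81.33 kN.

81.3 kN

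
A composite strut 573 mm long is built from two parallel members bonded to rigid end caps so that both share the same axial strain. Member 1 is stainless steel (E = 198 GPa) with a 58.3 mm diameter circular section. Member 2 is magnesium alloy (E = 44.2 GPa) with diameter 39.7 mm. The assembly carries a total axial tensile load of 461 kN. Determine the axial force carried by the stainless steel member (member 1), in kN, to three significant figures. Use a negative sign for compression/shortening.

418 kN

A_1 = 2669 mm².
A_2 = 1238 mm².
Equal strain + equilibrium ⇒ each member carries load in proportion to AE: A₁E₁ = 528600000 N, A₂E₂ = 54710000 N, ΣAE = 583300000 N.
F₁ = P·A₁E₁/ΣAE = 461000·528600000/583300000 = 417800 N.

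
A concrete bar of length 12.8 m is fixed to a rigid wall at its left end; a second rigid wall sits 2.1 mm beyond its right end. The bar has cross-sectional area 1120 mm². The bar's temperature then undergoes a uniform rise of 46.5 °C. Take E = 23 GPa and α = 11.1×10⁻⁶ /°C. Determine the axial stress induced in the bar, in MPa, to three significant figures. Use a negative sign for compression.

-8.10 MPa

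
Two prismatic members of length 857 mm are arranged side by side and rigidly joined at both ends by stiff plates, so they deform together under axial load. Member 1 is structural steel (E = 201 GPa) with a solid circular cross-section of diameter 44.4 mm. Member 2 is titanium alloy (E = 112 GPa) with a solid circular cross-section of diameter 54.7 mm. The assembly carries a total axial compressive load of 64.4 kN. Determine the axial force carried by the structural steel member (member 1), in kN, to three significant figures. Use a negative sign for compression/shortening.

A_1 = 1548 mm².
A_2 = 2350 mm².
Equal strain + equilibrium ⇒ each member carries load in proportion to AE: A₁E₁ = 311200000 N, A₂E₂ = 263200000 N, ΣAE = 574400000 N.
F₁ = P·A₁E₁/ΣAE = -64400·311200000/574400000 = -34890 N.

-34.9 kN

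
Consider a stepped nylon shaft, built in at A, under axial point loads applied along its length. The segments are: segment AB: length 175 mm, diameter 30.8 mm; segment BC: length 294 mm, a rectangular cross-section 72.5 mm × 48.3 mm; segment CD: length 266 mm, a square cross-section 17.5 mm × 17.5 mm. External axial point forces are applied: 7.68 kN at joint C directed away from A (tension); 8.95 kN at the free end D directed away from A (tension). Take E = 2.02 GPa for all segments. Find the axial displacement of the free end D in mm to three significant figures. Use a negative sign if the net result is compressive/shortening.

Internal axial forces (sectioning from the free end, tension +): N_CD = 8.95 kN, N_BC = 16.63 kN, N_AB = 16.63 kN.
A_AB = 745.1 mm².
A_BC = 3502 mm².
A_CD = 306.2 mm².
δ_AB = 16630·175/(745.1·2020) = 1.934 mm
δ_BC = 16630·294/(3502·2020) = 0.6912 mm
δ_CD = 8950·266/(306.2·2020) = 3.848 mm
δ = Σδ_i = 6.473 mm.

6.47 mm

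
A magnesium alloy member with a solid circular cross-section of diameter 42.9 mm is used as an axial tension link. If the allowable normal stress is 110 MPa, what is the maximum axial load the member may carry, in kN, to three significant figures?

A = 1445 mm².
P_max = σ_allow · A = 110 · 1445 = 159000 N = 159 kN.

159 kN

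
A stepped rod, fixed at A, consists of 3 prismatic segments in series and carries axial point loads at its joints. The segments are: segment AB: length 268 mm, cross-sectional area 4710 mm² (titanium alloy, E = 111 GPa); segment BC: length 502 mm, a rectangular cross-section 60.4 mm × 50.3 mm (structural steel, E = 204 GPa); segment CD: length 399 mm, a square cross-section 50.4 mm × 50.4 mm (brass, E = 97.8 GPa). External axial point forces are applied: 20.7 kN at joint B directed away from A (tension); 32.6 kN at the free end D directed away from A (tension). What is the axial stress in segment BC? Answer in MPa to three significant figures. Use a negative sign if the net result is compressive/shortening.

Internal axial forces (sectioning from the free end, tension +): N_CD = 32.6 kN, N_BC = 32.6 kN, N_AB = 53.3 kN.
A_BC = 3038 mm².
σ_BC = N_BC/A_BC = 32600/3038 = 10.73 MPa.

10.7 MPa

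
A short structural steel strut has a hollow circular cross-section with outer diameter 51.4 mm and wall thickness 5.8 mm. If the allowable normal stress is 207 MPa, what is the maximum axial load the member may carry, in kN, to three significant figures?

A = 830.9 mm².
P_max = σ_allow · A = 207 · 830.9 = 172000 N = 172 kN.

172 kN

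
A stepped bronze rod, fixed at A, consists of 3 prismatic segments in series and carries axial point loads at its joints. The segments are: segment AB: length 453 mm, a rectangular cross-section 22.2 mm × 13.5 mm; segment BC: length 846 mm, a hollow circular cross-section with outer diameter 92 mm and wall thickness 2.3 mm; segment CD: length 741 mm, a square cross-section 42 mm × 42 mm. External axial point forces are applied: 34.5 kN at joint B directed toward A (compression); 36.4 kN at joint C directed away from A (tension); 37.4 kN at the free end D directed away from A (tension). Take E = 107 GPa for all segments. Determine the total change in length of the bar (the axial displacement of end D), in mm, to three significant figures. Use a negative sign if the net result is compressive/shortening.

Internal axial forces (sectioning from the free end, tension +): N_CD = 37.4 kN, N_BC = 73.8 kN, N_AB = 39.3 kN.
A_AB = 299.7 mm².
A_BC = 648.1 mm².
A_CD = 1764 mm².
δ_AB = 39300·453/(299.7·107000) = 0.5552 mm
δ_BC = 73800·846/(648.1·107000) = 0.9003 mm
δ_CD = 37400·741/(1764·107000) = 0.1468 mm
δ = Σδ_i = 1.602 mm.

1.60 mm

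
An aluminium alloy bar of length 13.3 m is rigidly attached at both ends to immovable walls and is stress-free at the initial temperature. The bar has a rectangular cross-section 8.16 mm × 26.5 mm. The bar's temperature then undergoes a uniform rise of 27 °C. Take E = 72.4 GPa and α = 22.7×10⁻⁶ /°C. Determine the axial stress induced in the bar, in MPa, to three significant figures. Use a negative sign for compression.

-44.4 MPa

Free thermal expansion αLΔT = 22.7e-6 · 13300 · 27 = 8.152 mm.
The walls impose strain ε = −(8.152)/13300 = -6.1290e-04; σ = Eε = 72400 · -6.1290e-04 = -44.37 MPa.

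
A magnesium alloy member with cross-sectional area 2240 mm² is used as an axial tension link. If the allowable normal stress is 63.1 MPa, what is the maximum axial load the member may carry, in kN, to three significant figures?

141 kN

P_max = σ_allow · A = 63.1 · 2240 = 141300 N = 141.3 kN.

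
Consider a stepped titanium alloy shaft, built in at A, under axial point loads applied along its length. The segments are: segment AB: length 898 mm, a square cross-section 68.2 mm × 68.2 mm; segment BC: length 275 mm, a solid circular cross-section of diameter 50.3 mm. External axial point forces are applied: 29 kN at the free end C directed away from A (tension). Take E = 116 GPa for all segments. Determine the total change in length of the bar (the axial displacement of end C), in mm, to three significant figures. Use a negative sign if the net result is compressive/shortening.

0.0829 mm

Internal axial forces (sectioning from the free end, tension +): N_BC = 29 kN, N_AB = 29 kN.
A_AB = 4651 mm².
A_BC = 1987 mm².
δ_AB = 29000·898/(4651·116000) = 0.04827 mm
δ_BC = 29000·275/(1987·116000) = 0.0346 mm
δ = Σδ_i = 0.08286 mm.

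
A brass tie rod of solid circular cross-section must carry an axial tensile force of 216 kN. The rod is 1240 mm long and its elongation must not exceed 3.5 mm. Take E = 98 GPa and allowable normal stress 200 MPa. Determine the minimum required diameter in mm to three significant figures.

Required area A ≥ P/σ_allow = 216000/200 = 1080 mm².
For a solid circular section, d ≥ √(4A/π) = 37.08 mm.
Elongation limit: A ≥ PL/(Eδ_allow) = 216000·1240/(98000·3.5) = 780.9 mm² ⇒ d ≥ 31.53 mm.
The stress limit governs.

37.1 mm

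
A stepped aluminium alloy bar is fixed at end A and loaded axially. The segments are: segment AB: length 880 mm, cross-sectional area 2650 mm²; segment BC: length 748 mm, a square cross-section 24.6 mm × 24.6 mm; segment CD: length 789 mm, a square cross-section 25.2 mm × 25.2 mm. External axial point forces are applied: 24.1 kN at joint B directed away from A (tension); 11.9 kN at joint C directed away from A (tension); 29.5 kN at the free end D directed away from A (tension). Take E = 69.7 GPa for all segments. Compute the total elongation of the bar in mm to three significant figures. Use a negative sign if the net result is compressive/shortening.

1.57 mm

Internal axial forces (sectioning from the free end, tension +): N_CD = 29.5 kN, N_BC = 41.4 kN, N_AB = 65.5 kN.
A_BC = 605.2 mm².
A_CD = 635 mm².
δ_AB = 65500·880/(2650·69700) = 0.3121 mm
δ_BC = 41400·748/(605.2·69700) = 0.7342 mm
δ_CD = 29500·789/(635·69700) = 0.5259 mm
δ = Σδ_i = 1.572 mm.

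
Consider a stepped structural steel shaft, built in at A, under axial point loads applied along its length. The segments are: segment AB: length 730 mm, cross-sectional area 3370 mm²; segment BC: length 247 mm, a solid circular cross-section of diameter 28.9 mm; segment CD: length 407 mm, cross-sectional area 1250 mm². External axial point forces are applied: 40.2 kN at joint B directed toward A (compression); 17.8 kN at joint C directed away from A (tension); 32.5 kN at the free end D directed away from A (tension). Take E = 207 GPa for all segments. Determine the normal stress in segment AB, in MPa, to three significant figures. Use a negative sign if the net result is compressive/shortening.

3.00 MPa

Internal axial forces (sectioning from the free end, tension +): N_CD = 32.5 kN, N_BC = 50.3 kN, N_AB = 10.1 kN.
σ_AB = N_AB/A_AB = 10100/3370 = 2.997 MPa.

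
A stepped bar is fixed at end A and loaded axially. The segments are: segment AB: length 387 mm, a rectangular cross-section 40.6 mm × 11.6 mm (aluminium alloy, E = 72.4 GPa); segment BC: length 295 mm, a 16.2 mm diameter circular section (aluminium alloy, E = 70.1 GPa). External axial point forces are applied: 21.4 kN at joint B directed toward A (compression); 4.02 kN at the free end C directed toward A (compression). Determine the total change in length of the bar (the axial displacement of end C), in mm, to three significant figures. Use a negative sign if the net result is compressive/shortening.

-0.371 mm

Internal axial forces (sectioning from the free end, tension +): N_BC = -4.02 kN, N_AB = -25.42 kN.
A_AB = 471 mm².
A_BC = 206.1 mm².
δ_AB = -25420·387/(471·72400) = -0.2885 mm
δ_BC = -4020·295/(206.1·70100) = -0.08207 mm
δ = Σδ_i = -0.3706 mm.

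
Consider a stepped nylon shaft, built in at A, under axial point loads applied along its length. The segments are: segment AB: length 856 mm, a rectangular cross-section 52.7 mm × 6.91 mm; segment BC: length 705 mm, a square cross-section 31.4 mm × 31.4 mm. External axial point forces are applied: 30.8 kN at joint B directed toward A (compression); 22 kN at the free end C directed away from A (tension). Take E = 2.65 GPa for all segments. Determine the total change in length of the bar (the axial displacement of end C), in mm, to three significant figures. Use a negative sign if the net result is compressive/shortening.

Internal axial forces (sectioning from the free end, tension +): N_BC = 22 kN, N_AB = -8.8 kN.
A_AB = 364.2 mm².
A_BC = 986 mm².
δ_AB = -8800·856/(364.2·2650) = -7.806 mm
δ_BC = 22000·705/(986·2650) = 5.936 mm
δ = Σδ_i = -1.87 mm.

-1.87 mm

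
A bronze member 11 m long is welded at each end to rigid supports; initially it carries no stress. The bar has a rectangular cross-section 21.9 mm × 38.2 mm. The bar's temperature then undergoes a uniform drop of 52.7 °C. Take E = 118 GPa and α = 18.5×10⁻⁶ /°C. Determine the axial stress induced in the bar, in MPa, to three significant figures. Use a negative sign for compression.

Free thermal expansion αLΔT = 18.5e-6 · 11000 · -52.7 = -10.72 mm.
The walls impose strain ε = −(-10.72)/11000 = 9.7495e-04; σ = Eε = 118000 · 9.7495e-04 = 115 MPa.

115 MPa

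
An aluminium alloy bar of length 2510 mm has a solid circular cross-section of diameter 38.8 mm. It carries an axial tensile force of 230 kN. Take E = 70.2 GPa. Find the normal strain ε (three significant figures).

A = 1182 mm².
σ = N/A = 194.5 MPa; ε = σ/E = 194.5/70200 = 2.771e-03.

0.00277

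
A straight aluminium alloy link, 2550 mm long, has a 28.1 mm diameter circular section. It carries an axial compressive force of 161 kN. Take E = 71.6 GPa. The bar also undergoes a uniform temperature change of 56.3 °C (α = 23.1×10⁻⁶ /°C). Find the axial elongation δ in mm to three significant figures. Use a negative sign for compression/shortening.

A = 620.2 mm².
δ_mech = NL/(AE) = -161000·2550/(620.2·71600) = -9.246 mm.
δ_thermal = αLΔT = 23.1e-6·2550·56.3 = 3.316 mm.
δ = δ_mech + δ_thermal = -5.93 mm.

-5.93 mm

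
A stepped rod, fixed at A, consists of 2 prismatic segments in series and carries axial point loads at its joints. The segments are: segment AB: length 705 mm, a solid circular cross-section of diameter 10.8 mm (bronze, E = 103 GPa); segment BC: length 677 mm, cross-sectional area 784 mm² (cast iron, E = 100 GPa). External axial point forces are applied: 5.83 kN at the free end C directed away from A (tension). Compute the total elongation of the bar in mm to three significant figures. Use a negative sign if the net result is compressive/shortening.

Internal axial forces (sectioning from the free end, tension +): N_BC = 5.83 kN, N_AB = 5.83 kN.
A_AB = 91.61 mm².
δ_AB = 5830·705/(91.61·103000) = 0.4356 mm
δ_BC = 5830·677/(784·100000) = 0.05034 mm
δ = Σδ_i = 0.4859 mm.

0.486 mm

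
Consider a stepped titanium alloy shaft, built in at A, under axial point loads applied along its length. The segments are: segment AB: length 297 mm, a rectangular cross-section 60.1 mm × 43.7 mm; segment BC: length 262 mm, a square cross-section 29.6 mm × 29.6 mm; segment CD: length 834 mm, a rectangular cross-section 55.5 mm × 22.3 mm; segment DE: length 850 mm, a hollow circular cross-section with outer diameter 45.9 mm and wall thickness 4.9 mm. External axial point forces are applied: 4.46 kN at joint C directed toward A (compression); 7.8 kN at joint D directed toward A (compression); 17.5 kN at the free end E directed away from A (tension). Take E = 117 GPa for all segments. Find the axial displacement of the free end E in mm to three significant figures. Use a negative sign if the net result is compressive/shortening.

Internal axial forces (sectioning from the free end, tension +): N_DE = 17.5 kN, N_CD = 9.7 kN, N_BC = 5.24 kN, N_AB = 5.24 kN.
A_AB = 2626 mm².
A_BC = 876.2 mm².
A_CD = 1238 mm².
A_DE = 631.1 mm².
δ_AB = 5240·297/(2626·117000) = 0.005065 mm
δ_BC = 5240·262/(876.2·117000) = 0.01339 mm
δ_CD = 9700·834/(1238·117000) = 0.05587 mm
δ_DE = 17500·850/(631.1·117000) = 0.2014 mm
δ = Σδ_i = 0.2758 mm.

0.276 mm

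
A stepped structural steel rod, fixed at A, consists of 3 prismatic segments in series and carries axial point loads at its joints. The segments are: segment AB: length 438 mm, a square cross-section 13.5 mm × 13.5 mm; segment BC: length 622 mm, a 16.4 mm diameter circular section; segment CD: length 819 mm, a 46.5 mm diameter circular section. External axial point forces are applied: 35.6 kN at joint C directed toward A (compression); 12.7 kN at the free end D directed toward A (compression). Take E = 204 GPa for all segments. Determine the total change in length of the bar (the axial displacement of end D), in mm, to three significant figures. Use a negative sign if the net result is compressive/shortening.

-1.30 mm

Internal axial forces (sectioning from the free end, tension +): N_CD = -12.7 kN, N_BC = -48.3 kN, N_AB = -48.3 kN.
A_AB = 182.2 mm².
A_BC = 211.2 mm².
A_CD = 1698 mm².
δ_AB = -48300·438/(182.2·204000) = -0.569 mm
δ_BC = -48300·622/(211.2·204000) = -0.6972 mm
δ_CD = -12700·819/(1698·204000) = -0.03002 mm
δ = Σδ_i = -1.296 mm.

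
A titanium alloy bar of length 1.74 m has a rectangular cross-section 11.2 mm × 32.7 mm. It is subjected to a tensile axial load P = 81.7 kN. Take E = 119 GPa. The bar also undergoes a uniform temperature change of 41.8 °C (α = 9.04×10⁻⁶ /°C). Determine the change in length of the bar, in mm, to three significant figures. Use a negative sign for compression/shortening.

A = 366.2 mm².
δ_mech = NL/(AE) = 81700·1740/(366.2·119000) = 3.262 mm.
δ_thermal = αLΔT = 9.04e-6·1740·41.8 = 0.6575 mm.
δ = δ_mech + δ_thermal = 3.919 mm.

3.92 mm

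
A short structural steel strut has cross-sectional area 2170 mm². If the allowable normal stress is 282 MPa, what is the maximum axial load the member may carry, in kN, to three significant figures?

612 kN

P_max = σ_allow · A = 282 · 2170 = 611900 N = 611.9 kN.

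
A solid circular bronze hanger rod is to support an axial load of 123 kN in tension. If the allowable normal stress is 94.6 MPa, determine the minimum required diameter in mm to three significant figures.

Required area A ≥ P/σ_allow = 123000/94.6 = 1300 mm².
For a solid circular section, d ≥ √(4A/π) = 40.69 mm.

40.7 mm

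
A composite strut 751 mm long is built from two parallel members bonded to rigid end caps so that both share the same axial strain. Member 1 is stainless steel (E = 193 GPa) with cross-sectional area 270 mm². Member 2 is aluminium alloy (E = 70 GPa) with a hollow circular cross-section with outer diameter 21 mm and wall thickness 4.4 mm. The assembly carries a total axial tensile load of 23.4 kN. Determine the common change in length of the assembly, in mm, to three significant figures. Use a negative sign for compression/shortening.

0.258 mm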